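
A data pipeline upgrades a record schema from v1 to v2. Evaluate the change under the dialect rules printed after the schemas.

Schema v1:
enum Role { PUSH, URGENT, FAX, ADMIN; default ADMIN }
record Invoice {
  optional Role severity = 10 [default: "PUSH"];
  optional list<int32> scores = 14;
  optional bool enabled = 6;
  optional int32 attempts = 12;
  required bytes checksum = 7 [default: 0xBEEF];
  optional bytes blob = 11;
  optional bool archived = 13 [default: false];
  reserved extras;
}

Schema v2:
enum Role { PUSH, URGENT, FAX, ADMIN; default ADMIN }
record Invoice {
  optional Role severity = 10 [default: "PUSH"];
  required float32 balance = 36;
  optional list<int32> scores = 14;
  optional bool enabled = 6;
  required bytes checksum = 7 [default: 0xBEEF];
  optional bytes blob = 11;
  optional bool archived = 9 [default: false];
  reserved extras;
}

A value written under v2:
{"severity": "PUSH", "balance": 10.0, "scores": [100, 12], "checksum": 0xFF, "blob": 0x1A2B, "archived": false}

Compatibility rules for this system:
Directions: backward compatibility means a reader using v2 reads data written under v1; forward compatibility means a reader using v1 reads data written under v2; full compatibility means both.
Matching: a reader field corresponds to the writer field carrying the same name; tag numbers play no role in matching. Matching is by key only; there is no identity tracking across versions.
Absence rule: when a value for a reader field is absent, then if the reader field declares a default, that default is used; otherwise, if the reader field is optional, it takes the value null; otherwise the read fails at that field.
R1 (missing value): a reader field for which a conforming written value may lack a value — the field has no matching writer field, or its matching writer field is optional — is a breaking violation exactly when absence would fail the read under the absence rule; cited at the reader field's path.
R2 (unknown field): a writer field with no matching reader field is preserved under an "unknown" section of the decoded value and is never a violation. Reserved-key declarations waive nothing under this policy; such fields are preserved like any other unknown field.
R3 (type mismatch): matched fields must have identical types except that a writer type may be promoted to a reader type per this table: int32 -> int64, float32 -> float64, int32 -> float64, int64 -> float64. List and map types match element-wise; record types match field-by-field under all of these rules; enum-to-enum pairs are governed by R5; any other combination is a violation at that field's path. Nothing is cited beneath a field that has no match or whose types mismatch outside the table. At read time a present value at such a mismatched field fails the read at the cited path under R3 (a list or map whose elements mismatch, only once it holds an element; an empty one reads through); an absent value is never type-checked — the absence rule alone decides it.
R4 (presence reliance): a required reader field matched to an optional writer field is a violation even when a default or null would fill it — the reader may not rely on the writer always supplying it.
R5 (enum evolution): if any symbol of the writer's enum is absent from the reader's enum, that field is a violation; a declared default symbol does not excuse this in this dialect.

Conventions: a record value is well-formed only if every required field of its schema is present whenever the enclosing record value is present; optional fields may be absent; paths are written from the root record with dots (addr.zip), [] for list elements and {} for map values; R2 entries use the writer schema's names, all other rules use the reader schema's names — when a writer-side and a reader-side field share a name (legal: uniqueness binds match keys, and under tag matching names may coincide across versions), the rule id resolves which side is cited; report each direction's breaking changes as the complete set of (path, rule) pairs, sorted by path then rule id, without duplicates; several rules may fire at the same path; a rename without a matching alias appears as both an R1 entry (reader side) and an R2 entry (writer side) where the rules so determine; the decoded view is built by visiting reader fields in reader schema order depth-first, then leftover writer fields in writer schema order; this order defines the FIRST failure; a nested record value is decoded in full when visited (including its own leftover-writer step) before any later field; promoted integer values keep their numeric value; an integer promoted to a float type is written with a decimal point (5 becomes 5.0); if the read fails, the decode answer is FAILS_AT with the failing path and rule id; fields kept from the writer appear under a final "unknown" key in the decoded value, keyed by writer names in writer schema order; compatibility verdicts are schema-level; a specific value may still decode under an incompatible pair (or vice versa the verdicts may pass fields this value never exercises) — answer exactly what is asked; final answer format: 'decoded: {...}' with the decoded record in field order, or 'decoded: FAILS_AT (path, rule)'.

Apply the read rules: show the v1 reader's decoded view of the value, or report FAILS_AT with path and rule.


decoded: {"severity": "PUSH", "scores": [100, 12], "enabled": null, "attempts": null, "checksum": 0xFF, "blob": 0x1A2B, "archived": false, "unknown": {"balance": 10.0}}

in Invoice below, arrows point writer -> reader
decode walk for Invoice under reader schema v1:
  severity := "PUSH"
  scores := [100, 12]
  enabled := null (missing; optional => null)
  attempts := null (missing; optional => null)
  checksum := 0xFF
  blob := 0x1A2B
  archived := false
  writer balance: kept under "unknown"
  => decoded: {"severity": "PUSH", "scores": [100, 12], "enabled": null, "attempts": null, "checksum": 0xFF, "blob": 0x1A2B, "archived": false, "unknown": {"balance": 10.0}}
the other Invoice changes do not affect what is asked:
  removed field attempts from record Invoice -> inert under this dialect — no rule fires on Invoice and the result does not move
  field archived in record Invoice: tag 13 changed to 9 -> inert under this dialect — no rule fires on Invoice and the result does not move


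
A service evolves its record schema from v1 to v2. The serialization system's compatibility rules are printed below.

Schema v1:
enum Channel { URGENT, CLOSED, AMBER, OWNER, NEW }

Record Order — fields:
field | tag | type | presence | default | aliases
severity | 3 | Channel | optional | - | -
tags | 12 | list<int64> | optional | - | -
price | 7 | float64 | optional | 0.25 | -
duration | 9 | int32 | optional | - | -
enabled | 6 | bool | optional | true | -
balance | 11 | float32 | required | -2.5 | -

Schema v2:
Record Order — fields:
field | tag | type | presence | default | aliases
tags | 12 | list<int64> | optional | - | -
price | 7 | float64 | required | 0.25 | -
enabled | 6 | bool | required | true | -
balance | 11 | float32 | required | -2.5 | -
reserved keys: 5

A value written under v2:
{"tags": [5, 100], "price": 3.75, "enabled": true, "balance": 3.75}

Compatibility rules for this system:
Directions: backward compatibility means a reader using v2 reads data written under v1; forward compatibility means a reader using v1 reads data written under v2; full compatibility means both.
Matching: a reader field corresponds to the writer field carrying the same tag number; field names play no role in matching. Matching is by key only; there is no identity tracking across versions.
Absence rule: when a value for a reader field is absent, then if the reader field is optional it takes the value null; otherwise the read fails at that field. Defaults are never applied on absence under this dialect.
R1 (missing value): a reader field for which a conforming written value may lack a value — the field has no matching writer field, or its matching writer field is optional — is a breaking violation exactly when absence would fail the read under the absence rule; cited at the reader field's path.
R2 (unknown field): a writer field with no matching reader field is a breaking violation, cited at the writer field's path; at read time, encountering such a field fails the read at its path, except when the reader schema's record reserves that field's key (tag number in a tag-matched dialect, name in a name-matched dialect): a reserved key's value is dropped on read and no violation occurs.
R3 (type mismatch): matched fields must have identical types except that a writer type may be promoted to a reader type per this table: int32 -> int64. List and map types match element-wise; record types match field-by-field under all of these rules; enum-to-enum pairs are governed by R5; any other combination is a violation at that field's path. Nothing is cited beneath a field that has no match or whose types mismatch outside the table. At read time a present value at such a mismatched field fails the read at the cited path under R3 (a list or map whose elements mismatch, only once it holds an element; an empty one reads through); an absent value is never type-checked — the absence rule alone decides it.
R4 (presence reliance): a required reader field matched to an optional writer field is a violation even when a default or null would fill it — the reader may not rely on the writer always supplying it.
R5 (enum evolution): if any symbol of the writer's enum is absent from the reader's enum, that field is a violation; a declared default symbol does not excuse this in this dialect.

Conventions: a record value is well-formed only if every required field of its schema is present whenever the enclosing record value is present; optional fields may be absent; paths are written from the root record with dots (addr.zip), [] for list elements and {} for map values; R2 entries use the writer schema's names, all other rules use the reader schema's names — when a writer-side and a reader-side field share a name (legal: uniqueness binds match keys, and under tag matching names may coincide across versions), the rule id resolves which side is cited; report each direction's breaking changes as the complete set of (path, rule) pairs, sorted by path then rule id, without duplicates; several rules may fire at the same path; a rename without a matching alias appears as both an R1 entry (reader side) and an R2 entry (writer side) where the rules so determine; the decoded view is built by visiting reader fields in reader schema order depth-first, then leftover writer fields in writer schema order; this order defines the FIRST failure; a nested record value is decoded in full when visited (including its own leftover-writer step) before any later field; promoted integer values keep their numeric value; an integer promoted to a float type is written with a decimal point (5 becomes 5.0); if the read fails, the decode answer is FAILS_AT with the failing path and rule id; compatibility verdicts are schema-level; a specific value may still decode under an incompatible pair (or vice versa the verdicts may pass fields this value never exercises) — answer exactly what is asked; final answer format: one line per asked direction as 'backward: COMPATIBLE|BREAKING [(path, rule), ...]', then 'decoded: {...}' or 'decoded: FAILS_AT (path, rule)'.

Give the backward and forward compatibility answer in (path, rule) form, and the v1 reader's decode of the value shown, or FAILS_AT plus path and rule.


backward: BREAKING [(duration, R2), (enabled, R1), (enabled, R4), (price, R1), (price, R4), (severity, R2)]; forward: COMPATIBLE []; decoded: {"severity": null, "tags": [5, 100], "price": 3.75, "duration": null, "enabled": true, "balance": 3.75}

in Order below, arrows point writer -> reader
backward pass over Order, reader schema v2, writer schema v1:
  list<int64> -> list<int64>, writer optional: tags aligns to tags
  float64 -> float64, writer optional: price aligns to price
  bool -> bool, writer optional: enabled aligns to enabled
  float32 -> float32, writer required: balance aligns to balance
  writer severity: unknown to reader
  writer duration: unknown to reader
  rule R2 violated at duration
  rule R1 violated at enabled
  rule R4 violated at enabled
  rule R1 violated at price
  rule R4 violated at price
  rule R2 violated at severity
  backward on Order therefore BREAKING (6)
forward pass over Order, reader schema v1, writer schema v2:
  severity has no writer counterpart
  list<int64> -> list<int64>, writer optional: tags aligns to tags
  float64 -> float64, writer required: price aligns to price
  duration has no writer counterpart
  bool -> bool, writer required: enabled aligns to enabled
  float32 -> float32, writer required: balance aligns to balance
  => forward: COMPATIBLE
decoding the Order value with the v1 reader:
  severity := null (not supplied -> null)
  tags := [5, 100]
  price := 3.75
  duration := null (not supplied -> null)
  enabled := true
  balance := 3.75
  => decoded: {"severity": null, "tags": [5, 100], "price": 3.75, "duration": null, "enabled": true, "balance": 3.75}


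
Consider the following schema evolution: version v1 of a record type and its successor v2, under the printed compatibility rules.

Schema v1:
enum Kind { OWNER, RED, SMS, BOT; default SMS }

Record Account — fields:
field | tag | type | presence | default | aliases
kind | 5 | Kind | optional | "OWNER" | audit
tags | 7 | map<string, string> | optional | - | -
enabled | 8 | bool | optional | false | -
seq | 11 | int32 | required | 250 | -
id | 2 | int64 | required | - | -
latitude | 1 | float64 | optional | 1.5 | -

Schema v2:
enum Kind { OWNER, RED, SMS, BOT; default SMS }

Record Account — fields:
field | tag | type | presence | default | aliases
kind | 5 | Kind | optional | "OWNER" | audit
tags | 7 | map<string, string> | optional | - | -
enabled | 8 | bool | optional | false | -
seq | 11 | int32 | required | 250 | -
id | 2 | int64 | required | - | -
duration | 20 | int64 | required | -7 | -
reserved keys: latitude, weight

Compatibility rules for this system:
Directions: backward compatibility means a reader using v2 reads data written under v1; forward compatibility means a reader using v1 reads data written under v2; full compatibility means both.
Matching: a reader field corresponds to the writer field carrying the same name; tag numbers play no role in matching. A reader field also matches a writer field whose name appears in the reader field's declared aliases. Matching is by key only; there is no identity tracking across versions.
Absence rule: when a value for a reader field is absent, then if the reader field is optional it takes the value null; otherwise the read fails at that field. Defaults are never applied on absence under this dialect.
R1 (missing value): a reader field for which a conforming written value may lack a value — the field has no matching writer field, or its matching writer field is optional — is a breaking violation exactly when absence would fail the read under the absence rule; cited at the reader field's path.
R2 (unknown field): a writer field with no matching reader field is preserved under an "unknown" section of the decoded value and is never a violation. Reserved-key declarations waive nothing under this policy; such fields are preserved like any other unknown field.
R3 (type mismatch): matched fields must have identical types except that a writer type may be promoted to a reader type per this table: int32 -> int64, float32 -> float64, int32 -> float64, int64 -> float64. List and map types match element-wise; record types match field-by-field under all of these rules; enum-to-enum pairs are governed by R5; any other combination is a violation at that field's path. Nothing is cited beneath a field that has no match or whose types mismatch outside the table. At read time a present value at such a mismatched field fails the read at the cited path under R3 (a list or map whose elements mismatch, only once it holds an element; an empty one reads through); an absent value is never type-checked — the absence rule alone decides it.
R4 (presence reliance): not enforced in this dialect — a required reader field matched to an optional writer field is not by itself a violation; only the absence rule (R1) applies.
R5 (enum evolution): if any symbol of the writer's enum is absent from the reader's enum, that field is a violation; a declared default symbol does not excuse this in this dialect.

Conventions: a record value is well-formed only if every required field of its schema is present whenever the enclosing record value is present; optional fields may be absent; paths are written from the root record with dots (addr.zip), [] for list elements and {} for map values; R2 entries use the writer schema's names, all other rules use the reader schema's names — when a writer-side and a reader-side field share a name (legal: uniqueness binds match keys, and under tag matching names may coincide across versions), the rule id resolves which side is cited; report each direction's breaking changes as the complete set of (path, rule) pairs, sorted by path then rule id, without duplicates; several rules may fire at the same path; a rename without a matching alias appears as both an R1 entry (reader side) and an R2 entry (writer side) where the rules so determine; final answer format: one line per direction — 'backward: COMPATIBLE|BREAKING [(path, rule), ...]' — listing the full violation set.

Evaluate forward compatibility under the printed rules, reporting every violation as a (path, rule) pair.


arrows below run writer -> reader for Account
forward for Account (reader v1, writer v2):
  kind: Kind -> Kind, writer optional; from kind
  tags: map<string, string> -> map<string, string>, writer optional; from tags
  enabled: bool -> bool, writer optional; from enabled
  seq: int32 -> int32, writer required; from seq
  id: int64 -> int64, writer required; from id
  latitude: no writer match
  writer field duration has no reader counterpart
  => no violations; forward on Account: COMPATIBLE
the other Account changes do not affect what is asked:
  added field duration to record Account: required int64, tag 20, default -7 (in v2 it sits last) -> fires only in the backward direction of Account, which is not asked here
  removed field latitude from record Account (its key "latitude" joins the reserved list) -> fires no rule on Account, leaving the asked answer as it is

forward: COMPATIBLE []


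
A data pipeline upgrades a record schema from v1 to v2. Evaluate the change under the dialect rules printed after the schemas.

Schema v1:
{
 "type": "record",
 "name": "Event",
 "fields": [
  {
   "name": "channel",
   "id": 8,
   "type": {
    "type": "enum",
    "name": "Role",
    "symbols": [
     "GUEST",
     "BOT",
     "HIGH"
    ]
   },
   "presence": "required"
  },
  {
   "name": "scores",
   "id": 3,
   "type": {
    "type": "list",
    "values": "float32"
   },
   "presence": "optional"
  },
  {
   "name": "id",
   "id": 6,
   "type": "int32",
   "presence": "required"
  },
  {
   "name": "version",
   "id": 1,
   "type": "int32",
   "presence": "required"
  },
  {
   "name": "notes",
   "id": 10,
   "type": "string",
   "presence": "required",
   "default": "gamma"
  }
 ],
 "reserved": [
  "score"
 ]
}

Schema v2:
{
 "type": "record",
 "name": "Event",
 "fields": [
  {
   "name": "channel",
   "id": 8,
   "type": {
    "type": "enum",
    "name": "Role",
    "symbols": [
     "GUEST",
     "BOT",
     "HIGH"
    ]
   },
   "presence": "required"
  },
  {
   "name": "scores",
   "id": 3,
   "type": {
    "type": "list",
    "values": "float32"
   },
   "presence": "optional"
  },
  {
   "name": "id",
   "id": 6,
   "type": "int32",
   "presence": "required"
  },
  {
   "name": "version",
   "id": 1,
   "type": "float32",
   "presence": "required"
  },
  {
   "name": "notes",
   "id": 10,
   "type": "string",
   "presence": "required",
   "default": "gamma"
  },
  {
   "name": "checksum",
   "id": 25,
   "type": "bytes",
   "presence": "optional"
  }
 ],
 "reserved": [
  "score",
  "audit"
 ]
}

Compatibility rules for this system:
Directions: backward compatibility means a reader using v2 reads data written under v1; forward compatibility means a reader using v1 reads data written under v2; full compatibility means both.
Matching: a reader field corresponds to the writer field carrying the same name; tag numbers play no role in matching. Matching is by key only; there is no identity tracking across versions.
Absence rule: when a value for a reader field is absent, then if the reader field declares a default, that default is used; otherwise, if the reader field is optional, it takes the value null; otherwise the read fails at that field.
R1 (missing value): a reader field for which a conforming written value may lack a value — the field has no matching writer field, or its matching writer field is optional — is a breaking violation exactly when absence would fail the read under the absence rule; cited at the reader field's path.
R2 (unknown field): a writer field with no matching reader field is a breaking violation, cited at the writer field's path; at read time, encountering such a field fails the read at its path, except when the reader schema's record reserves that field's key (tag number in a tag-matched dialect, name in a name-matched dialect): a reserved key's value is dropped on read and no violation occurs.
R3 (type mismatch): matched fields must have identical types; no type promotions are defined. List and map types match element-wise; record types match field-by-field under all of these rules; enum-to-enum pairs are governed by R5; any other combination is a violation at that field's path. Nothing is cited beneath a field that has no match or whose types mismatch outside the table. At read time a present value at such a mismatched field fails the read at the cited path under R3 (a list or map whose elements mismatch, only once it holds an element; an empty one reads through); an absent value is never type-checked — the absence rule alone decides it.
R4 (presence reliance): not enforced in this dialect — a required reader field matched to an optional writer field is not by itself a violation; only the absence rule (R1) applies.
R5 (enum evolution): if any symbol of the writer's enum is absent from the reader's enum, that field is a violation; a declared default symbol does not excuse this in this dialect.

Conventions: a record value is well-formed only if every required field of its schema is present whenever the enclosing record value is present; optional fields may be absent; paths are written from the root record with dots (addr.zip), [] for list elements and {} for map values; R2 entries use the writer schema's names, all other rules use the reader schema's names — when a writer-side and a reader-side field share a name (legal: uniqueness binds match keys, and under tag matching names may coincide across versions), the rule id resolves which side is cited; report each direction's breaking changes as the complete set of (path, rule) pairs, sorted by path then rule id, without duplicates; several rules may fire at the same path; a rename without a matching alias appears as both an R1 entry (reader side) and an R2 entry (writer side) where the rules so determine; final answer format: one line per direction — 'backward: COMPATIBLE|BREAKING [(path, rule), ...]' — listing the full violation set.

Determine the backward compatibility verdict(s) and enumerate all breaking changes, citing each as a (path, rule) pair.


backward: BREAKING [(version, R3)]

each type pair in Event: writer, then reader
checking backward for Event: reader v2 against writer v1:
  Role -> Role, writer required: channel aligns to channel
  list<float32> -> list<float32>, writer optional: scores aligns to scores
  int32 -> int32, writer required: id aligns to id
  int32 -> float32, writer required: version aligns to version
  string -> string, writer required: notes aligns to notes
  checksum: no writer match
  violation R3 at version
  => backward: BREAKING (1)
diffs on Event not affecting the asked answer:
  added field checksum to record Event: optional bytes, tag 25 (in v2 it sits last) -> matters only for Event's forward compatibility — outside the asked direction


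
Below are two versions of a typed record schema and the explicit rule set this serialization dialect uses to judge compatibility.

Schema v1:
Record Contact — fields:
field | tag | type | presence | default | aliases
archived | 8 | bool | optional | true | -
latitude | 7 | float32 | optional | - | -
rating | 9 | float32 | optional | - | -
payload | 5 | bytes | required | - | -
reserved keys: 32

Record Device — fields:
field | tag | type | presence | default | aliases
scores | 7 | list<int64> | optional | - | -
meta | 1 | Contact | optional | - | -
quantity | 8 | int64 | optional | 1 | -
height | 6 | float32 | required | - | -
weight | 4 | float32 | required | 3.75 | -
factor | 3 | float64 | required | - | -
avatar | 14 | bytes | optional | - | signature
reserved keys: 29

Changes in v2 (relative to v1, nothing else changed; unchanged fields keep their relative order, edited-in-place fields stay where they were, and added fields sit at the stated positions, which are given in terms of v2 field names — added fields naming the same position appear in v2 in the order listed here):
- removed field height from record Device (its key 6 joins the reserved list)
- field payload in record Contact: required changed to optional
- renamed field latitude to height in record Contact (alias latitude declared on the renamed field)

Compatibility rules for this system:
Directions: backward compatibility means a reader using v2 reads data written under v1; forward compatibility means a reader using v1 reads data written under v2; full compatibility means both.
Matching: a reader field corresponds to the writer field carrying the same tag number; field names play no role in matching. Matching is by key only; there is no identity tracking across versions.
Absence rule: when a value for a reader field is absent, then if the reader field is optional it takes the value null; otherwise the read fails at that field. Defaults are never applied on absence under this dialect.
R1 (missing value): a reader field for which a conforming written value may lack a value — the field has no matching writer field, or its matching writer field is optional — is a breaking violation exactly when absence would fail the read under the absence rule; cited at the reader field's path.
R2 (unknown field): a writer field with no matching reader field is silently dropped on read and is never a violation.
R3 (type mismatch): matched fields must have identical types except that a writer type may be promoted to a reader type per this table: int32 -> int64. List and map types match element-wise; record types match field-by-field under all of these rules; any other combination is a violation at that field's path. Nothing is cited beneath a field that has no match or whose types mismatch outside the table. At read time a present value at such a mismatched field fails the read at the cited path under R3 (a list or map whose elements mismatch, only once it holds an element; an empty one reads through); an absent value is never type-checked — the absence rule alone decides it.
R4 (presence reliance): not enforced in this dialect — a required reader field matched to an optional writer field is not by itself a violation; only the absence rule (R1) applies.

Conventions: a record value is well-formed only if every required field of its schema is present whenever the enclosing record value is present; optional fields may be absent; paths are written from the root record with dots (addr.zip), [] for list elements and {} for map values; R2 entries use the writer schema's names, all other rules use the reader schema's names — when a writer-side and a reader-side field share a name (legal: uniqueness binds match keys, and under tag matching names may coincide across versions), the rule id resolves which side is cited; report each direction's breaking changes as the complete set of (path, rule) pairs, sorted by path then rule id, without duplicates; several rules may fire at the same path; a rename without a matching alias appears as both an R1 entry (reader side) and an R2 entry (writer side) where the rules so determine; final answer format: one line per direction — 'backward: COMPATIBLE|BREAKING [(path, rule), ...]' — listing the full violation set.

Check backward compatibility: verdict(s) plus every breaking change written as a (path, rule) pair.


backward: COMPATIBLE []

the writer's type comes first in each Device pair
backward analysis of Device with v2 as reader and v1 as writer:
  scores: paired with writer scores (list<int64> -> list<int64>; writer optional)
  meta: paired with writer meta (Contact -> Contact; writer optional)
  quantity: paired with writer quantity (int64 -> int64; writer optional)
  weight: paired with writer weight (float32 -> float32; writer required)
  factor: paired with writer factor (float64 -> float64; writer required)
  avatar: paired with writer avatar (bytes -> bytes; writer optional)
  writer height: unknown to reader
  meta.archived: paired with writer meta.archived (bool -> bool; writer optional)
  meta.height: paired with writer meta.latitude (float32 -> float32; writer optional)
  meta.rating: paired with writer meta.rating (float32 -> float32; writer optional)
  meta.payload: paired with writer meta.payload (bytes -> bytes; writer required)
  => backward verdict for Device: COMPATIBLE, no violations
checking off the Device differences that do not matter here:
  removed field height from record Device (its key 6 joins the reserved list) -> fires only in the forward direction of Device, which is not asked here
  field payload in record Contact: required changed to optional -> fires only in the forward direction of Device, which is not asked here
  renamed field latitude to height in record Contact (alias latitude declared on the renamed field) -> no rule fires on it in Device's dialect; the asked verdict holds


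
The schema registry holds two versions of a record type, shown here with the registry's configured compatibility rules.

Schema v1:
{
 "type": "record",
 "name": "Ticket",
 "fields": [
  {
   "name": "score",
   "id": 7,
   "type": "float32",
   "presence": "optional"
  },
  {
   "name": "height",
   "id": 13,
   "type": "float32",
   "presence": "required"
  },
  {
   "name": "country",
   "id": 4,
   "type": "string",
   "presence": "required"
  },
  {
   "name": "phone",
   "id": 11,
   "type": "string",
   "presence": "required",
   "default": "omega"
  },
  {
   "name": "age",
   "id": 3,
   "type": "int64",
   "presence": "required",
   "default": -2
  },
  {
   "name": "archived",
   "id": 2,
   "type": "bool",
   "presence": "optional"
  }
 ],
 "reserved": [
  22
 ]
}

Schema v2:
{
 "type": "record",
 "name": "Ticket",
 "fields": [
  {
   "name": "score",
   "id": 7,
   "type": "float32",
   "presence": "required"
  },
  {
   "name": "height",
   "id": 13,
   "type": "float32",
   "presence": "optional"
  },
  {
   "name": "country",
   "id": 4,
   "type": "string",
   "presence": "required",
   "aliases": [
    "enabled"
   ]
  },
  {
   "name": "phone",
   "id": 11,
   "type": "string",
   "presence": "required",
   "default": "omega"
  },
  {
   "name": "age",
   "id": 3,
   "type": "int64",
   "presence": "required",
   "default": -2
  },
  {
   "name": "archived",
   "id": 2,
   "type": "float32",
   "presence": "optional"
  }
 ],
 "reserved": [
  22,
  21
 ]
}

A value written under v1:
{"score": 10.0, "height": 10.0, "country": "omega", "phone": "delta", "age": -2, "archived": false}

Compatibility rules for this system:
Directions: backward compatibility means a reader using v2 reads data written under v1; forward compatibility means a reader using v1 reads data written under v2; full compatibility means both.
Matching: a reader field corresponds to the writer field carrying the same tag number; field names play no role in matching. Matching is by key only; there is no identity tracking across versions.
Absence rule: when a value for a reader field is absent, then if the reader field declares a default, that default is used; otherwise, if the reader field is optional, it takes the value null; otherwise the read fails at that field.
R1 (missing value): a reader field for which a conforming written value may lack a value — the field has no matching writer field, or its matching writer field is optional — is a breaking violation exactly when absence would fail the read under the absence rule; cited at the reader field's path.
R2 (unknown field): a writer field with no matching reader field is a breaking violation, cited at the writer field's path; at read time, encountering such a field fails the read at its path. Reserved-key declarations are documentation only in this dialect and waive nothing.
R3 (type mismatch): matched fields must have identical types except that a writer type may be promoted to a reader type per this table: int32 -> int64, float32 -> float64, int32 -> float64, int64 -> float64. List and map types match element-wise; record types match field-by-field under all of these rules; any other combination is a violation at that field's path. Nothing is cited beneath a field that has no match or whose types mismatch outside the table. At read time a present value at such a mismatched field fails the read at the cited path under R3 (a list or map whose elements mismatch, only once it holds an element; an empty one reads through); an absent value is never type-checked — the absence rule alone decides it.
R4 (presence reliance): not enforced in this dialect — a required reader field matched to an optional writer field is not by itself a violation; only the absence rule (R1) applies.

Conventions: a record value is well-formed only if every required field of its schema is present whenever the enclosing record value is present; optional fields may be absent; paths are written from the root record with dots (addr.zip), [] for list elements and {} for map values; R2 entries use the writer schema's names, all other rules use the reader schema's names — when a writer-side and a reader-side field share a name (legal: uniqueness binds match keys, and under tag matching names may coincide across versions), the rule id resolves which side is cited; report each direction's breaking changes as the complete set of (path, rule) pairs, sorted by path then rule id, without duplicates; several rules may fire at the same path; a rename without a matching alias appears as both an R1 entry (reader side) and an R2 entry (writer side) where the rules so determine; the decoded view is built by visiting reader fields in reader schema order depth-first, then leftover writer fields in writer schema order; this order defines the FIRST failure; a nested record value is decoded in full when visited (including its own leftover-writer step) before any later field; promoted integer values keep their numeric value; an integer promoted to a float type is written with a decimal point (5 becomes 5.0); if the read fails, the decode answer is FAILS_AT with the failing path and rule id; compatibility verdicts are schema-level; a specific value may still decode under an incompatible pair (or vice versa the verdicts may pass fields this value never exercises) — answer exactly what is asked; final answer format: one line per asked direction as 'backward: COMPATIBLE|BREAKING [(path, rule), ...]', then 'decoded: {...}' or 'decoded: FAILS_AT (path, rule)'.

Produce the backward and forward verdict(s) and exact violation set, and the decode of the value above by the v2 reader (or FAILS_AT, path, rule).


arrows below run writer -> reader for Ticket
backward pass over Ticket, reader schema v2, writer schema v1:
  score <- score (float32 -> float32, writer optional)
  height <- height (float32 -> float32, writer required)
  country <- country (string -> string, writer required)
  phone <- phone (string -> string, writer required)
  age <- age (int64 -> int64, writer required)
  archived <- archived (bool -> float32, writer optional)
  rule R3 violated at archived
  rule R1 violated at score
  => 2 violation(s): backward is BREAKING for Ticket
forward pass over Ticket, reader schema v1, writer schema v2:
  score <- score (float32 -> float32, writer required)
  height <- height (float32 -> float32, writer optional)
  country <- country (string -> string, writer required)
  phone <- phone (string -> string, writer required)
  age <- age (int64 -> int64, writer required)
  archived <- archived (float32 -> bool, writer optional)
  rule R3 violated at archived
  rule R1 violated at height
  => 2 violation(s): forward is BREAKING for Ticket
migrating the Ticket value to v2:
  score := 10.0
  height := 10.0
  country := "omega"
  phone := "delta"
  age := -2
  read fails at archived under R3
  => FAILS_AT (archived, R3)

backward: BREAKING [(archived, R3), (score, R1)]; forward: BREAKING [(archived, R3), (height, R1)]; decoded: FAILS_AT (archived, R3)


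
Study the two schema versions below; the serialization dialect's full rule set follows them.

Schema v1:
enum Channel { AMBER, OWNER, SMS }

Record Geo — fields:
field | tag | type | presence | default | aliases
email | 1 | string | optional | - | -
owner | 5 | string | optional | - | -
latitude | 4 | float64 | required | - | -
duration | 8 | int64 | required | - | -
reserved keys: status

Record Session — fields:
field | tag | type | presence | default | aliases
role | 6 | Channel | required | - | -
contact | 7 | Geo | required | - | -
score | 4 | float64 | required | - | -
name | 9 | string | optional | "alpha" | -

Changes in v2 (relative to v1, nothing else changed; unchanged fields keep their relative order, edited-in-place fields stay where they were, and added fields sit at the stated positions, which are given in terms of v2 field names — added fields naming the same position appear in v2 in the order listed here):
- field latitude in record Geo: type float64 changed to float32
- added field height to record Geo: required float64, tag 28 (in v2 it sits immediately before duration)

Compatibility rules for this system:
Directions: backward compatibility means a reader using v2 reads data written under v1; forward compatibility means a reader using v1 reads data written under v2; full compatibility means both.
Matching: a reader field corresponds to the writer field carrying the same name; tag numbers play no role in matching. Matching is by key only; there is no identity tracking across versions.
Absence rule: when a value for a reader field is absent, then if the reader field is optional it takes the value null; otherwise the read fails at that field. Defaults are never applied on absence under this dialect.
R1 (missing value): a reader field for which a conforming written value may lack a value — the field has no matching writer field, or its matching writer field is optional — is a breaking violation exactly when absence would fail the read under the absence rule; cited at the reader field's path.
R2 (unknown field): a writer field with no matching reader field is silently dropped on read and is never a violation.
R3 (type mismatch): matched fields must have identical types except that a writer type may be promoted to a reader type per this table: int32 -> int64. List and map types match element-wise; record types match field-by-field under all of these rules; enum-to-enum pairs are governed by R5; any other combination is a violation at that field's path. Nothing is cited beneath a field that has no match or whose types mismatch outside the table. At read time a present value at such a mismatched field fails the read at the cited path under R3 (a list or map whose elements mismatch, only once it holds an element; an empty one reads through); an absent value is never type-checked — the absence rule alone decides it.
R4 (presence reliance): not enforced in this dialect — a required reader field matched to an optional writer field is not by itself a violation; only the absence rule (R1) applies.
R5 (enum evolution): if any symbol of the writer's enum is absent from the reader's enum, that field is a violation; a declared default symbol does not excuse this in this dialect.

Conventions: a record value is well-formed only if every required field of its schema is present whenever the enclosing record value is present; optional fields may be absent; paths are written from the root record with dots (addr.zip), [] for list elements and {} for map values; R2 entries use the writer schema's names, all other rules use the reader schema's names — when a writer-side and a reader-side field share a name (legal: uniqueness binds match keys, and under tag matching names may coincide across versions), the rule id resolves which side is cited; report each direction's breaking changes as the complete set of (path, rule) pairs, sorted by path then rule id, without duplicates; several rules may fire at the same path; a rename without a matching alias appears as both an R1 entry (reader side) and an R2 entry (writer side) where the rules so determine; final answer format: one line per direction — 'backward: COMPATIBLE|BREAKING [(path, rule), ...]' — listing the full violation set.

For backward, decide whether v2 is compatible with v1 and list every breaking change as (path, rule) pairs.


backward: BREAKING [(contact.height, R1), (contact.latitude, R3)]

the writer's type comes first in each Session pair
backward analysis of Session with v2 as reader and v1 as writer:
  writer required, Channel -> Channel: reader role maps from writer role
  writer required, Geo -> Geo: reader contact maps from writer contact
  writer required, float64 -> float64: reader score maps from writer score
  writer optional, string -> string: reader name maps from writer name
  writer optional, string -> string: reader contact.email maps from writer contact.email
  writer optional, string -> string: reader contact.owner maps from writer contact.owner
  writer required, float64 -> float32: reader contact.latitude maps from writer contact.latitude
  contact.height has no writer counterpart
  writer required, int64 -> int64: reader contact.duration maps from writer contact.duration
  violation R1 at contact.height
  violation R3 at contact.latitude
  => 2 violation(s): backward is BREAKING for Session
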